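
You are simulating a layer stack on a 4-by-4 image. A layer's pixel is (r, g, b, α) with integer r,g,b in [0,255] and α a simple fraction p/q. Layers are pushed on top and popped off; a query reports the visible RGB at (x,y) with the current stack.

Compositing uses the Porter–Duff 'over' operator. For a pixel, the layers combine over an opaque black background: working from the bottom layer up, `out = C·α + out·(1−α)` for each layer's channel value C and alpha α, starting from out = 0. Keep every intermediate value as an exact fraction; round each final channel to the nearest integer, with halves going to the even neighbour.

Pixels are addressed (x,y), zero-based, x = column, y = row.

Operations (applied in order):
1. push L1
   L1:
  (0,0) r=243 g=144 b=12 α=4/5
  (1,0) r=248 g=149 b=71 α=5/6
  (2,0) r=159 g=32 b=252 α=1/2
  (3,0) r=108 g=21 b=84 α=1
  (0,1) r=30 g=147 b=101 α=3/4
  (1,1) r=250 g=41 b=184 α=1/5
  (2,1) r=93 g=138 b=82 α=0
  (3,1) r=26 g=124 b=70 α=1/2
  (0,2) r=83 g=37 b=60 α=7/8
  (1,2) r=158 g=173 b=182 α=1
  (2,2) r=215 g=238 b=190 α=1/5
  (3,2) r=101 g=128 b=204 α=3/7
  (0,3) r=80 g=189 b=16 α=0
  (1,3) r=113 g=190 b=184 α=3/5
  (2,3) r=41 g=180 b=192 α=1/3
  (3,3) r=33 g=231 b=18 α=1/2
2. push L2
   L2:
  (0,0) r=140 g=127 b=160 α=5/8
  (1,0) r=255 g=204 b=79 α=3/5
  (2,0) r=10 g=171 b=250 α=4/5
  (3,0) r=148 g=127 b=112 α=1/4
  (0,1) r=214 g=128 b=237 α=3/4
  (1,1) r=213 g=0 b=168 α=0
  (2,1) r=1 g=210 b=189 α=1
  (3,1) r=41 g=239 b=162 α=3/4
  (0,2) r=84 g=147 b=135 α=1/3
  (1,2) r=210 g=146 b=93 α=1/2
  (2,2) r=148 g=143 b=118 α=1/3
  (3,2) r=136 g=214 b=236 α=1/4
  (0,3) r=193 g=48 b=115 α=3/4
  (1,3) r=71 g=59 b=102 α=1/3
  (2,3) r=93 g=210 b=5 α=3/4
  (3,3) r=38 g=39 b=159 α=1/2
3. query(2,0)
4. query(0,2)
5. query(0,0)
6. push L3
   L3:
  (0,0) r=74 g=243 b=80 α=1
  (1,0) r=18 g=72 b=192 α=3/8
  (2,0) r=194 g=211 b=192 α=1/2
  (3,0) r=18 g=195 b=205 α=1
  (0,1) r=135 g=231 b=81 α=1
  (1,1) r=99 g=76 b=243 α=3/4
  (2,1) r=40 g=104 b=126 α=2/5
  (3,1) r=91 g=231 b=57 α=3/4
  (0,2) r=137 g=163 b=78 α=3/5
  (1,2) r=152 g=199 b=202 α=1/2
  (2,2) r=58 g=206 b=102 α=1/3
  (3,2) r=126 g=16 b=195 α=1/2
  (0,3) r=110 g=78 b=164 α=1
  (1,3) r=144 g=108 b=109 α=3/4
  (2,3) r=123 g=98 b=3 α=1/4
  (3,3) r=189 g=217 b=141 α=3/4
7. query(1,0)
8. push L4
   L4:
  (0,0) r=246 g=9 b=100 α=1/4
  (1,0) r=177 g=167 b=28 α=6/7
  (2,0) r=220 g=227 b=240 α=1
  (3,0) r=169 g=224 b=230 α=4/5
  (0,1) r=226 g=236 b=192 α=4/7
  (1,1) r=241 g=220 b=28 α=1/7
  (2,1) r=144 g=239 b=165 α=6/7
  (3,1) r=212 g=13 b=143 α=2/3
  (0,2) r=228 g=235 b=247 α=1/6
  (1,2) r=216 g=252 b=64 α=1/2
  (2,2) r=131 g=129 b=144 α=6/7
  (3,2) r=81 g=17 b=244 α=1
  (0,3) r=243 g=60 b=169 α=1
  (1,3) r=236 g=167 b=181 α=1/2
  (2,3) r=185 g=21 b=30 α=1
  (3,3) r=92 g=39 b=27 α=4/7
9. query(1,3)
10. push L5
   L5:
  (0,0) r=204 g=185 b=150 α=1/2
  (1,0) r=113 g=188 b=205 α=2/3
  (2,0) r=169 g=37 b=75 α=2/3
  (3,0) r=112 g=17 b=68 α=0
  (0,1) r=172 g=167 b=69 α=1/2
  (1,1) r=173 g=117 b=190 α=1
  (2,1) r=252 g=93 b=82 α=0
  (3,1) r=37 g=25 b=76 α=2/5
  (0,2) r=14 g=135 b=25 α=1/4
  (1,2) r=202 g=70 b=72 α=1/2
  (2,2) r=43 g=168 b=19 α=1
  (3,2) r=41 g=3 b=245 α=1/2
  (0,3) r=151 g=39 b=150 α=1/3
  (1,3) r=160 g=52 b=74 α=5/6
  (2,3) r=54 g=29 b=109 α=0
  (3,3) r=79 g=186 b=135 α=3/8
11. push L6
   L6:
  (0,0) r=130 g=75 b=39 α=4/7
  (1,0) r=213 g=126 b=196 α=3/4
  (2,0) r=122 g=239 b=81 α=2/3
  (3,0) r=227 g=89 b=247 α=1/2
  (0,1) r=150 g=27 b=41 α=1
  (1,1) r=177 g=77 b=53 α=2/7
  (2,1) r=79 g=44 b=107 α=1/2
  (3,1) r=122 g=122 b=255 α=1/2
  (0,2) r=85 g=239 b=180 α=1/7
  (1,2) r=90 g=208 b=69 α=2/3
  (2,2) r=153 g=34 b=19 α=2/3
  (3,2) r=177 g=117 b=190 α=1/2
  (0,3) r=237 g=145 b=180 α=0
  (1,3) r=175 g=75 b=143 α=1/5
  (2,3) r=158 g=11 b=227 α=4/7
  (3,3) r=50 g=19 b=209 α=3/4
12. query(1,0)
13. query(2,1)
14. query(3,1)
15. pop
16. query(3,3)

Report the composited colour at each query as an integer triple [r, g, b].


query (2,0) [L1,L2] — begin 0,0,0
L1 α=1/2: [159/2, 16, 126]
L2 α=4/5: [239/10, 140, 1126/5]
rounded: [24, 140, 225]

query (0,2) [L1,L2] — begin 0,0,0
+L1 (α=7/8) → [581/8, 259/8, 105/2]
+L2 (α=1/3) → [917/12, 847/12, 80]
= [76, 71, 80]

at x=0,y=0 over L1,L2:
L1 α=4/5: [972/5, 576/5, 48/5]
L2 α=5/8: [802/5, 4903/40, 518/5]
= [160, 123, 104]

query (1,0) [L1,L2,L3] — begin 0,0,0
+L1 (α=5/6) → [620/3, 745/6, 355/6]
+L2 (α=3/5) → [707/3, 2581/15, 1066/15]
+L3 (α=3/8) → [3697/24, 3229/24, 1397/12]
→ [154, 135, 116]

(1,3) stack=L1,L2,L3,L4; from [0,0,0]:
+L1 (α=3/5) → [339/5, 114, 552/5]
+L2 (α=1/3) → [1033/15, 287/3, 538/5]
+L3 (α=3/4) → [7513/60, 1259/12, 2173/20]
+L4 (α=1/2) → [21673/120, 3263/24, 5793/40]
→ [181, 136, 145]

query (1,0) [L1,L2,L3,L4,L5,L6] — begin 0,0,0
+L1 (α=5/6) → [620/3, 745/6, 355/6]
+L2 (α=3/5) → [707/3, 2581/15, 1066/15]
+L3 (α=3/8) → [3697/24, 3229/24, 1397/12]
+L4 (α=6/7) → [29185/168, 27277/168, 3413/84]
+L5 (α=2/3) → [67153/504, 90445/504, 37853/252]
+L6 (α=3/4) → [389209/2016, 280957/2016, 186029/1008]
→ [193, 139, 185]

query (2,1) [L1,L2,L3,L4,L5,L6] — begin 0,0,0
after L1 α=0: [0, 0, 0]
after L2 α=1: [1, 210, 189]
after L3 α=2/5: [83/5, 838/5, 819/5]
after L4 α=6/7: [629/5, 1144/5, 5769/35]
after L5 α=0: [629/5, 1144/5, 5769/35]
after L6 α=1/2: [512/5, 682/5, 4757/35]
→ [102, 136, 136]

at x=3,y=1 over L1,L2,L3,L4,L5,L6:
+L1 (α=1/2) → [13, 62, 35]
+L2 (α=3/4) → [34, 779/4, 521/4]
+L3 (α=3/4) → [307/4, 3551/16, 1205/16]
+L4 (α=2/3) → [2003/12, 3967/48, 1927/16]
+L5 (α=2/5) → [2299/20, 4767/80, 8213/80]
+L6 (α=1/2) → [4739/40, 14527/160, 28613/160]
→ [118, 91, 179]

query (3,3) [L1,L2,L3,L4,L5] — begin 0,0,0
after L1 α=1/2: [33/2, 231/2, 9]
after L2 α=1/2: [109/4, 309/4, 84]
after L3 α=3/4: [2377/16, 2913/16, 507/4]
after L4 α=4/7: [13019/112, 1605/16, 279/4]
after L5 α=3/8: [91639/896, 16953/128, 3015/32]
rounded: [102, 132, 94]


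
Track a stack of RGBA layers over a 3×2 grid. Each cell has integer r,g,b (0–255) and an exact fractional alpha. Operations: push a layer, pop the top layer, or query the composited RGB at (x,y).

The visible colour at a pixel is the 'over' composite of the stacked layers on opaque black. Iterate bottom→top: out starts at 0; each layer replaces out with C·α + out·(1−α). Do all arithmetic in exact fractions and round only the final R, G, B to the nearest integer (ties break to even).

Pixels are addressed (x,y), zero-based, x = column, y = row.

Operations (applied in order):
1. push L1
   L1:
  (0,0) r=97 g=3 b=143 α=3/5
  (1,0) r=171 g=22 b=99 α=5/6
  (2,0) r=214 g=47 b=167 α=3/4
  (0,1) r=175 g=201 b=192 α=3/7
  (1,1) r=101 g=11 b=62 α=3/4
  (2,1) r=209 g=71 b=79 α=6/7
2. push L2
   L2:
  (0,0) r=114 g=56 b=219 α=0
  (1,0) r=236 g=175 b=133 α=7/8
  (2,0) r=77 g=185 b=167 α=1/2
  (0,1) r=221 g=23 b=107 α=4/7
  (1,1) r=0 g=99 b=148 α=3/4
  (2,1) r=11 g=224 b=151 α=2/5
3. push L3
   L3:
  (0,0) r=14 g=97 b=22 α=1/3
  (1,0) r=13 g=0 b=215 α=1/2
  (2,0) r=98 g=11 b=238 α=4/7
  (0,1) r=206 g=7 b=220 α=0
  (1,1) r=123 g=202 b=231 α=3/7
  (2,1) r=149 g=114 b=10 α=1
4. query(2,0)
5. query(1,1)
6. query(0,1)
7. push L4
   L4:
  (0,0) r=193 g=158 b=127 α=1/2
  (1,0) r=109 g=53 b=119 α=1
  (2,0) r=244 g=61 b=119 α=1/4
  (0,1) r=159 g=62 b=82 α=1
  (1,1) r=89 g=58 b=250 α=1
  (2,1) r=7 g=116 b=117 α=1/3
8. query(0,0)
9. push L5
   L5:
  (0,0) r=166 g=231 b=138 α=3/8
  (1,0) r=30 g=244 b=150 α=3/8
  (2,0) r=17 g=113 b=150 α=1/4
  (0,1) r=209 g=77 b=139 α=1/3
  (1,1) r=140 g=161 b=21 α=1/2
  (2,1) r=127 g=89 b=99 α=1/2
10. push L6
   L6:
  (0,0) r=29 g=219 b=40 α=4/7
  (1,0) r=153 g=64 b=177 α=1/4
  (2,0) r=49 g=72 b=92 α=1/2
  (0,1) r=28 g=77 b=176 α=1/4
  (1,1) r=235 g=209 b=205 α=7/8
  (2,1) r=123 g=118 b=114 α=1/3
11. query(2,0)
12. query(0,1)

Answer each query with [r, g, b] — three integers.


at x=2,y=0 over L1,L2,L3:
+L1 (α=3/4) → [321/2, 141/4, 501/4]
+L2 (α=1/2) → [475/4, 881/8, 1169/8]
+L3 (α=4/7) → [2993/28, 2995/56, 1589/8]
rounded: [107, 53, 199]

(1,1) stack=L1,L2,L3; from [0,0,0]:
+L1 (α=3/4) → [303/4, 33/4, 93/2]
+L2 (α=3/4) → [303/16, 1221/16, 981/8]
+L3 (α=3/7) → [1779/28, 3645/28, 2367/14]
= [64, 130, 169]

query (0,1) [L1,L2,L3] — begin 0,0,0
+L1 (α=3/7) → [75, 603/7, 576/7]
+L2 (α=4/7) → [1109/7, 2453/49, 4724/49]
+L3 (α=0) → [1109/7, 2453/49, 4724/49]
= [158, 50, 96]

(0,0) stack=L1,L2,L3,L4; from [0,0,0]:
L1 α=3/5: [291/5, 9/5, 429/5]
L2 α=0: [291/5, 9/5, 429/5]
L3 α=1/3: [652/15, 503/15, 968/15]
L4 α=1/2: [3547/30, 2873/30, 2873/30]
= [118, 96, 96]

at x=2,y=0 over L1,L2,L3,L4,L5,L6:
+L1 (α=3/4) → [321/2, 141/4, 501/4]
+L2 (α=1/2) → [475/4, 881/8, 1169/8]
+L3 (α=4/7) → [2993/28, 2995/56, 1589/8]
+L4 (α=1/4) → [15811/112, 12401/224, 5719/32]
+L5 (α=1/4) → [49337/448, 62515/896, 21957/128]
+L6 (α=1/2) → [71289/896, 127027/1792, 33733/256]
rounded: [80, 71, 132]

at x=0,y=1 over L1,L2,L3,L4,L5,L6:
+L1 (α=3/7) → [75, 603/7, 576/7]
+L2 (α=4/7) → [1109/7, 2453/49, 4724/49]
+L3 (α=0) → [1109/7, 2453/49, 4724/49]
+L4 (α=1) → [159, 62, 82]
+L5 (α=1/3) → [527/3, 67, 101]
+L6 (α=1/4) → [555/4, 139/2, 479/4]
→ [139, 70, 120]


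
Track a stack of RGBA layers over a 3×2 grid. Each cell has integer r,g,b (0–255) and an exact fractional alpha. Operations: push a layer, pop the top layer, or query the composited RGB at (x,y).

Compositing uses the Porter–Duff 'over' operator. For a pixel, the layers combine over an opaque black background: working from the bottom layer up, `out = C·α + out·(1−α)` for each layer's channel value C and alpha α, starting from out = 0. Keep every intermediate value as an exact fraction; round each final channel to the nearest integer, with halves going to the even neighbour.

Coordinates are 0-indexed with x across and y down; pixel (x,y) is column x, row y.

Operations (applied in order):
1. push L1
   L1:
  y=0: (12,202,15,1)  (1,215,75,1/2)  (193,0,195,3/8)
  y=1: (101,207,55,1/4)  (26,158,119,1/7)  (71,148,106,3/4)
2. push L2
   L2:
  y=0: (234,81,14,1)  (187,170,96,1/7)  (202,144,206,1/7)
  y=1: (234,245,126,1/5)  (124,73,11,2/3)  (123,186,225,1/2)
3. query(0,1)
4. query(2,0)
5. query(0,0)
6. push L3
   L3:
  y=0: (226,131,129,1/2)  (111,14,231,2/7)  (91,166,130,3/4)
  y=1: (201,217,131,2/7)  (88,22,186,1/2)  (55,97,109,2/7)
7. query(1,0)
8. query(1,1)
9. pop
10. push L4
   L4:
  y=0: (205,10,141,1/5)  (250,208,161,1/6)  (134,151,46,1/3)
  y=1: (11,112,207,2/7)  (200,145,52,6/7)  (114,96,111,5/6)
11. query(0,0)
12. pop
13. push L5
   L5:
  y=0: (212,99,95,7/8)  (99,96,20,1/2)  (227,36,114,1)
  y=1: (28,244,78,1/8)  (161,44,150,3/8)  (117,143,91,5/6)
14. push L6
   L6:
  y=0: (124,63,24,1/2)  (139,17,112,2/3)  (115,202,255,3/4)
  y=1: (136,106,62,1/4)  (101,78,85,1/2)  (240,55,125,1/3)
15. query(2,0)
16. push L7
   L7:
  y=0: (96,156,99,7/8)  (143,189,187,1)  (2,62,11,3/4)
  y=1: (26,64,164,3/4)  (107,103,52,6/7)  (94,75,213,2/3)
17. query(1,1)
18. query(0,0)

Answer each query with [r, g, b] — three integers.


(0,1) stack=L1,L2; from [0,0,0]:
after L1 α=1/4: [101/4, 207/4, 55/4]
after L2 α=1/5: [67, 452/5, 181/5]
→ [67, 90, 36]

(2,0) stack=L1,L2; from [0,0,0]:
after L1 α=3/8: [579/8, 0, 585/8]
after L2 α=1/7: [2545/28, 144/7, 2579/28]
= [91, 21, 92]

at x=0,y=0 over L1,L2:
after L1 α=1: [12, 202, 15]
after L2 α=1: [234, 81, 14]
rounded: [234, 81, 14]

at x=1,y=0 over L1,L2,L3:
L1 α=1/2: [1/2, 215/2, 75/2]
L2 α=1/7: [190/7, 815/7, 321/7]
L3 α=2/7: [2504/49, 4271/49, 4839/49]
= [51, 87, 99]

(1,1) stack=L1,L2,L3; from [0,0,0]:
+L1 (α=1/7) → [26/7, 158/7, 17]
+L2 (α=2/3) → [1762/21, 1180/21, 13]
+L3 (α=1/2) → [1805/21, 821/21, 199/2]
= [86, 39, 100]

(0,0) stack=L1,L2,L4; from [0,0,0]:
after L1 α=1: [12, 202, 15]
after L2 α=1: [234, 81, 14]
after L4 α=1/5: [1141/5, 334/5, 197/5]
rounded: [228, 67, 39]

(2,0) stack=L1,L2,L5,L6; from [0,0,0]:
L1 α=3/8: [579/8, 0, 585/8]
L2 α=1/7: [2545/28, 144/7, 2579/28]
L5 α=1: [227, 36, 114]
L6 α=3/4: [143, 321/2, 879/4]
rounded: [143, 160, 220]

(1,1) stack=L1,L2,L5,L6,L7; from [0,0,0]:
L1 α=1/7: [26/7, 158/7, 17]
L2 α=2/3: [1762/21, 1180/21, 13]
L5 α=3/8: [18953/168, 1084/21, 515/8]
L6 α=1/2: [35921/336, 1361/21, 1195/16]
L7 α=6/7: [251633/2352, 14339/147, 6187/112]
rounded: [107, 98, 55]

query (0,0) [L1,L2,L5,L6,L7] — begin 0,0,0
after L1 α=1: [12, 202, 15]
after L2 α=1: [234, 81, 14]
after L5 α=7/8: [859/4, 387/4, 679/8]
after L6 α=1/2: [1355/8, 639/8, 871/16]
after L7 α=7/8: [6731/64, 9375/64, 11959/128]
rounded: [105, 146, 93]


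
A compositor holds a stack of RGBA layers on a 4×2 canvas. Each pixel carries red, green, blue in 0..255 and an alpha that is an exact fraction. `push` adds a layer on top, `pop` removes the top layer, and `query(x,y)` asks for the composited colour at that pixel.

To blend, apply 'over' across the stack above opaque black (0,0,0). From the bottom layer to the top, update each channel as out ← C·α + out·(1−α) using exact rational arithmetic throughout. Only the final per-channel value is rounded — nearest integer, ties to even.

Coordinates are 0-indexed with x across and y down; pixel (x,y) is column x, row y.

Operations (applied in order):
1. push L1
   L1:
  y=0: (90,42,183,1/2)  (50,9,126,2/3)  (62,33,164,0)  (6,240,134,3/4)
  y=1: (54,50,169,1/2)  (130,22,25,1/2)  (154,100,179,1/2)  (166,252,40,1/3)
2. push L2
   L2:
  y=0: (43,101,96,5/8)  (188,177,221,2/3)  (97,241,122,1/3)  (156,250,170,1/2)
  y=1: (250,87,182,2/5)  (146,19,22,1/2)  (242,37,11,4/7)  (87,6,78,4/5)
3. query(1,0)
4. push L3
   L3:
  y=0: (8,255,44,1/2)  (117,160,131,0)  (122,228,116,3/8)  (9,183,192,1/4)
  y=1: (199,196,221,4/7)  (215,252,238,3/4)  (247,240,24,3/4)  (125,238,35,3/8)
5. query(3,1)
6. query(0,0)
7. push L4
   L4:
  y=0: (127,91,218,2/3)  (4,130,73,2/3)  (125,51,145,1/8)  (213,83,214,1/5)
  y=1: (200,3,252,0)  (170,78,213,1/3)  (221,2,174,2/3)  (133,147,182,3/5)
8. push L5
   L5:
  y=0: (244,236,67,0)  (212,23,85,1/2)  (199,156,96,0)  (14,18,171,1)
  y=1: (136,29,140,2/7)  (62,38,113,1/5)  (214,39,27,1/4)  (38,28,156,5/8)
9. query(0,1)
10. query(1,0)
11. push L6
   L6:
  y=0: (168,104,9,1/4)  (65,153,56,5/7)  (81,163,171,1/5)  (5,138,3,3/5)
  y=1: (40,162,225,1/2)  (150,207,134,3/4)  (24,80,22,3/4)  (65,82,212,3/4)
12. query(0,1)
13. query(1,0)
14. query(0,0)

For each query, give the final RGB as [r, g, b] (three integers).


at x=1,y=0 over L1,L2:
+L1 (α=2/3) → [100/3, 6, 84]
+L2 (α=2/3) → [1228/9, 120, 526/3]
→ [136, 120, 175]

(3,1) stack=L1,L2,L3; from [0,0,0]:
L1 α=1/3: [166/3, 84, 40/3]
L2 α=4/5: [242/3, 108/5, 976/15]
L3 α=3/8: [2335/24, 411/4, 1291/24]
rounded: [97, 103, 54]

query (0,0) [L1,L2,L3] — begin 0,0,0
L1 α=1/2: [45, 21, 183/2]
L2 α=5/8: [175/4, 71, 1509/16]
L3 α=1/2: [207/8, 163, 2213/32]
→ [26, 163, 69]

(0,1) stack=L1,L2,L3,L4,L5; from [0,0,0]:
+L1 (α=1/2) → [27, 25, 169/2]
+L2 (α=2/5) → [581/5, 249/5, 247/2]
+L3 (α=4/7) → [5723/35, 4667/35, 2509/14]
+L4 (α=0) → [5723/35, 4667/35, 2509/14]
+L5 (α=2/7) → [7627/49, 5073/49, 16465/98]
→ [156, 104, 168]

at x=1,y=0 over L1,L2,L3,L4,L5:
+L1 (α=2/3) → [100/3, 6, 84]
+L2 (α=2/3) → [1228/9, 120, 526/3]
+L3 (α=0) → [1228/9, 120, 526/3]
+L4 (α=2/3) → [1300/27, 380/3, 964/9]
+L5 (α=1/2) → [3512/27, 449/6, 1729/18]
= [130, 75, 96]

at x=0,y=1 over L1,L2,L3,L4,L5,L6:
after L1 α=1/2: [27, 25, 169/2]
after L2 α=2/5: [581/5, 249/5, 247/2]
after L3 α=4/7: [5723/35, 4667/35, 2509/14]
after L4 α=0: [5723/35, 4667/35, 2509/14]
after L5 α=2/7: [7627/49, 5073/49, 16465/98]
after L6 α=1/2: [9587/98, 13011/98, 38515/196]
= [98, 133, 197]

(1,0) stack=L1,L2,L3,L4,L5,L6; from [0,0,0]:
+L1 (α=2/3) → [100/3, 6, 84]
+L2 (α=2/3) → [1228/9, 120, 526/3]
+L3 (α=0) → [1228/9, 120, 526/3]
+L4 (α=2/3) → [1300/27, 380/3, 964/9]
+L5 (α=1/2) → [3512/27, 449/6, 1729/18]
+L6 (α=5/7) → [2257/27, 392/3, 607/9]
= [84, 131, 67]

at x=0,y=0 over L1,L2,L3,L4,L5,L6:
L1 α=1/2: [45, 21, 183/2]
L2 α=5/8: [175/4, 71, 1509/16]
L3 α=1/2: [207/8, 163, 2213/32]
L4 α=2/3: [2239/24, 115, 16165/96]
L5 α=0: [2239/24, 115, 16165/96]
L6 α=1/4: [3583/32, 449/4, 16453/128]
rounded: [112, 112, 129]


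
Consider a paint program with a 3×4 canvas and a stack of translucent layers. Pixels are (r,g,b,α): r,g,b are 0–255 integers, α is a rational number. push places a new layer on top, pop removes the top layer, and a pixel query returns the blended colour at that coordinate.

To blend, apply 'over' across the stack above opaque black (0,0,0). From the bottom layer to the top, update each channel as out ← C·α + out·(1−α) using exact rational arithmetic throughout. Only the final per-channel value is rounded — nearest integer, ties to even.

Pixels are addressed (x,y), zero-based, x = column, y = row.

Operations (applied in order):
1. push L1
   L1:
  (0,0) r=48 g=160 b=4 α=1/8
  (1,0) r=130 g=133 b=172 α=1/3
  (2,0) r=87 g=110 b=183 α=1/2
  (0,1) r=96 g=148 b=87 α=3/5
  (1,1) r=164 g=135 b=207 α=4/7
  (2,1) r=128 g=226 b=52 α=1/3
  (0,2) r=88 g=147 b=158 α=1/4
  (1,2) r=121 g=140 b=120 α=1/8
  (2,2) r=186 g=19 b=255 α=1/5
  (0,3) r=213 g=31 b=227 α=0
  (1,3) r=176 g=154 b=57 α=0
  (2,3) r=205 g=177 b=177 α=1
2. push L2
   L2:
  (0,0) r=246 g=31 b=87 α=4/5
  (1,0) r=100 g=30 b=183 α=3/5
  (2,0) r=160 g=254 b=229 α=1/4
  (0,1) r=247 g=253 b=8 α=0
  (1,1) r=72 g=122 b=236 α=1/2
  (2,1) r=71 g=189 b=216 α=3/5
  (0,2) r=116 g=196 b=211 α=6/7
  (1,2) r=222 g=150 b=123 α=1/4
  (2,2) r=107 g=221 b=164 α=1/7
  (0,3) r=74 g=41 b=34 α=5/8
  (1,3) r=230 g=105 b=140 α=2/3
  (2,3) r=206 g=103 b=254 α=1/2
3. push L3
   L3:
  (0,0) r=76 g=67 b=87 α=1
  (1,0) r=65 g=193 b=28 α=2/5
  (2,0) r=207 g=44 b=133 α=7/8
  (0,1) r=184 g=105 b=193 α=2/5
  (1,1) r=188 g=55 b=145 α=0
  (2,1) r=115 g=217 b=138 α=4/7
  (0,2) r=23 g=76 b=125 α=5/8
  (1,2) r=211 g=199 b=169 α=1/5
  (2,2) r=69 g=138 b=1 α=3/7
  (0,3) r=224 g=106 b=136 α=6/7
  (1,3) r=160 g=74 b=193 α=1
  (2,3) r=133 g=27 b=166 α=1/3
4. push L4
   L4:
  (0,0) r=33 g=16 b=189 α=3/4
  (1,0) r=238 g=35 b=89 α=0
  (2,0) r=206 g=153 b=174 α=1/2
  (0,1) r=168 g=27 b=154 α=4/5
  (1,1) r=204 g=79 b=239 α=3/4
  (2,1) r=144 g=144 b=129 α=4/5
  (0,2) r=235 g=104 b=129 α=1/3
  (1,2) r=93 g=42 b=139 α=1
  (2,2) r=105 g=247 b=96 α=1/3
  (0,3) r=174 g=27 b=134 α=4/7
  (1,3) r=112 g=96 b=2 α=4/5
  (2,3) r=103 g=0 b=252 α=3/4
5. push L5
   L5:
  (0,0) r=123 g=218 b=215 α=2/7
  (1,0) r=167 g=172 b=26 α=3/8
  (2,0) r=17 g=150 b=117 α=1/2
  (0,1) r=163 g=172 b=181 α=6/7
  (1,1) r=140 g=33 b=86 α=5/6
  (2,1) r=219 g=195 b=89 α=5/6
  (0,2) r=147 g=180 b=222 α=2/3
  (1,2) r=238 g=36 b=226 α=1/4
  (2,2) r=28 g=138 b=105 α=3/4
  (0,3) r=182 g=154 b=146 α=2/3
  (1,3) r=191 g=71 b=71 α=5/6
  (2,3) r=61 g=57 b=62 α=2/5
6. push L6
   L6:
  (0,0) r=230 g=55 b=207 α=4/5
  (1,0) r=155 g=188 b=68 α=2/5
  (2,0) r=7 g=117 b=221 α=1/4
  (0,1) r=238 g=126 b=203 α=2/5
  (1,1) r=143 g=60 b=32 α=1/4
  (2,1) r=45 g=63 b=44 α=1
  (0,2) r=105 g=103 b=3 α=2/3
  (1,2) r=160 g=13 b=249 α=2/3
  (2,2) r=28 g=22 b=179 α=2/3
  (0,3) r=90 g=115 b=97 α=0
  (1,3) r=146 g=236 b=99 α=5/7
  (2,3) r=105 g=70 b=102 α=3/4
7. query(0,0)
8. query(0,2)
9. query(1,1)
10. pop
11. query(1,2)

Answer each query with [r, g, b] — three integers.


(0,0) stack=L1,L2,L3,L4,L5,L6; from [0,0,0]:
+L1 (α=1/8) → [6, 20, 1/2]
+L2 (α=4/5) → [198, 144/5, 697/10]
+L3 (α=1) → [76, 67, 87]
+L4 (α=3/4) → [175/4, 115/4, 327/2]
+L5 (α=2/7) → [1859/28, 2319/28, 2495/14]
+L6 (α=4/5) → [27619/140, 8479/140, 14087/70]
→ [197, 61, 201]

query (0,2) [L1,L2,L3,L4,L5,L6] — begin 0,0,0
after L1 α=1/4: [22, 147/4, 79/2]
after L2 α=6/7: [718/7, 693/4, 373/2]
after L3 α=5/8: [2959/56, 3599/32, 2369/16]
after L4 α=1/3: [9539/84, 5263/48, 3401/24]
after L5 α=2/3: [34235/252, 22543/144, 14057/72]
after L6 α=2/3: [87155/756, 52207/432, 14489/216]
rounded: [115, 121, 67]

query (1,1) [L1,L2,L3,L4,L5,L6] — begin 0,0,0
L1 α=4/7: [656/7, 540/7, 828/7]
L2 α=1/2: [580/7, 697/7, 1240/7]
L3 α=0: [580/7, 697/7, 1240/7]
L4 α=3/4: [1216/7, 589/7, 6259/28]
L5 α=5/6: [3058/21, 872/21, 18299/168]
L6 α=1/4: [4059/28, 323/7, 20091/224]
→ [145, 46, 90]

query (1,2) [L1,L2,L3,L4,L5] — begin 0,0,0
+L1 (α=1/8) → [121/8, 35/2, 15]
+L2 (α=1/4) → [2139/32, 405/8, 42]
+L3 (α=1/5) → [3827/40, 803/10, 337/5]
+L4 (α=1) → [93, 42, 139]
+L5 (α=1/4) → [517/4, 81/2, 643/4]
rounded: [129, 40, 161]


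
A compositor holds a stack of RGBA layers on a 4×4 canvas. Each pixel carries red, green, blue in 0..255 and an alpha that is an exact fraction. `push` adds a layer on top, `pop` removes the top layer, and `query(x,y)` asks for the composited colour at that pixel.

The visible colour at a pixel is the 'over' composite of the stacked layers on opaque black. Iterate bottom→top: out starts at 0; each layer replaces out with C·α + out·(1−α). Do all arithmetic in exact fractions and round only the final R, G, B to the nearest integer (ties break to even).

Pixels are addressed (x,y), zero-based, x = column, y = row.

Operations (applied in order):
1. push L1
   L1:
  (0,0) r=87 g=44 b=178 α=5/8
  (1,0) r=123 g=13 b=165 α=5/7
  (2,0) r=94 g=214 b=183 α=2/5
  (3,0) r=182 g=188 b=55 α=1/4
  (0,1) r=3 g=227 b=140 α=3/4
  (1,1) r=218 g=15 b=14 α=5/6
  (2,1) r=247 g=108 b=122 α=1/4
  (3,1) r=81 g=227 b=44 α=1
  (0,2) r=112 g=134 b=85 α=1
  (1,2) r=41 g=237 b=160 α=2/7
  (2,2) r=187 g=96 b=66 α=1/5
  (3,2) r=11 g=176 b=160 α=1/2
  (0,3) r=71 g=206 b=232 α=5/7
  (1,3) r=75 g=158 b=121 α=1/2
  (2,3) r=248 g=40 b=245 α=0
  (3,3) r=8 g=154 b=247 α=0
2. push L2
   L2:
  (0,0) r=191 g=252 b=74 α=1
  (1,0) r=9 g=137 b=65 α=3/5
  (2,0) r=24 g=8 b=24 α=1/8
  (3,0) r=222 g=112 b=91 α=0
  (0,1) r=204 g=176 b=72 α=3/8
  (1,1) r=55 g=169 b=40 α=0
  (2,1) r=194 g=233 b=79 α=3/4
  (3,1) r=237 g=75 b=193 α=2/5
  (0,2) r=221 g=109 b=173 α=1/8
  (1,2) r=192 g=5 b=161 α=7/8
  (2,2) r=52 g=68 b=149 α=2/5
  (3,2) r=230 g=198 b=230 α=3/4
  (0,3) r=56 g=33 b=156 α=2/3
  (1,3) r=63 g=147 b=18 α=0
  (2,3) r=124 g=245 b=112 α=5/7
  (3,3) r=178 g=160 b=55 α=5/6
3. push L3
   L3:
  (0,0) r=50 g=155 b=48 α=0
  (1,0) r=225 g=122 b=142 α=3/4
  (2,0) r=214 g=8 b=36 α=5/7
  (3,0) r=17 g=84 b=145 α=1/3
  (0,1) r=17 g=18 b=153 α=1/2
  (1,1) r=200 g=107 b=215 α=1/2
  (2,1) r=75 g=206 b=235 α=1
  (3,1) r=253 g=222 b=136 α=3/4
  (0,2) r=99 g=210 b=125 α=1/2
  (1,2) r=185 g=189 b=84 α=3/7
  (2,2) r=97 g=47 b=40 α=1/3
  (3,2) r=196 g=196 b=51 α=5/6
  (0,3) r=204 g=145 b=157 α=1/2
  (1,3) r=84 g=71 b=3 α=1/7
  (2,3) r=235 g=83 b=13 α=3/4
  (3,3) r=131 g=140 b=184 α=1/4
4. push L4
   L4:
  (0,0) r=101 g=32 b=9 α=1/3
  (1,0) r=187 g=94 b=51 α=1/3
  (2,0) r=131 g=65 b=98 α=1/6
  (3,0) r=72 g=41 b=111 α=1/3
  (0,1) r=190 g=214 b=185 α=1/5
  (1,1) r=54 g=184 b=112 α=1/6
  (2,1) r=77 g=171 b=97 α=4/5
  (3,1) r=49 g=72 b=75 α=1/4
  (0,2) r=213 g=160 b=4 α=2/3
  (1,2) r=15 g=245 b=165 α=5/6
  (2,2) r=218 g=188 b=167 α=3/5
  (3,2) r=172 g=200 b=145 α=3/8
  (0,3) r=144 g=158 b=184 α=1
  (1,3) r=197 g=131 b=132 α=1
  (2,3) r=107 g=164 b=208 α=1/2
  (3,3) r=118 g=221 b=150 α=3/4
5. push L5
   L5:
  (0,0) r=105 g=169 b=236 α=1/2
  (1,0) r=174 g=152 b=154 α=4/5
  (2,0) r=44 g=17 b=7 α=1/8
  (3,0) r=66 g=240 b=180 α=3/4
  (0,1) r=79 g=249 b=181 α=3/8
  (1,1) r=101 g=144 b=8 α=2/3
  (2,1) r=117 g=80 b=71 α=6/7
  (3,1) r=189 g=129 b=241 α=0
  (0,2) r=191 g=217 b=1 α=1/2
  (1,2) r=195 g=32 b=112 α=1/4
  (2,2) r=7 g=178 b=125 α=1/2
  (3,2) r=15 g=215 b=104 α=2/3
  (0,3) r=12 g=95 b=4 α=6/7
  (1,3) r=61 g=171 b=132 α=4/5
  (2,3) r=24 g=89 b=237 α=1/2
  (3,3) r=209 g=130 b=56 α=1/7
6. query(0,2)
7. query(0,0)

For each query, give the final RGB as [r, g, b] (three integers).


query (0,2) [L1,L2,L3,L4,L5] — begin 0,0,0
after L1 α=1: [112, 134, 85]
after L2 α=1/8: [1005/8, 1047/8, 96]
after L3 α=1/2: [1797/16, 2727/16, 221/2]
after L4 α=2/3: [2871/16, 7847/48, 79/2]
after L5 α=1/2: [5927/32, 18263/96, 81/4]
→ [185, 190, 20]

(0,0) stack=L1,L2,L3,L4,L5; from [0,0,0]:
+L1 (α=5/8) → [435/8, 55/2, 445/4]
+L2 (α=1) → [191, 252, 74]
+L3 (α=0) → [191, 252, 74]
+L4 (α=1/3) → [161, 536/3, 157/3]
+L5 (α=1/2) → [133, 1043/6, 865/6]
rounded: [133, 174, 144]


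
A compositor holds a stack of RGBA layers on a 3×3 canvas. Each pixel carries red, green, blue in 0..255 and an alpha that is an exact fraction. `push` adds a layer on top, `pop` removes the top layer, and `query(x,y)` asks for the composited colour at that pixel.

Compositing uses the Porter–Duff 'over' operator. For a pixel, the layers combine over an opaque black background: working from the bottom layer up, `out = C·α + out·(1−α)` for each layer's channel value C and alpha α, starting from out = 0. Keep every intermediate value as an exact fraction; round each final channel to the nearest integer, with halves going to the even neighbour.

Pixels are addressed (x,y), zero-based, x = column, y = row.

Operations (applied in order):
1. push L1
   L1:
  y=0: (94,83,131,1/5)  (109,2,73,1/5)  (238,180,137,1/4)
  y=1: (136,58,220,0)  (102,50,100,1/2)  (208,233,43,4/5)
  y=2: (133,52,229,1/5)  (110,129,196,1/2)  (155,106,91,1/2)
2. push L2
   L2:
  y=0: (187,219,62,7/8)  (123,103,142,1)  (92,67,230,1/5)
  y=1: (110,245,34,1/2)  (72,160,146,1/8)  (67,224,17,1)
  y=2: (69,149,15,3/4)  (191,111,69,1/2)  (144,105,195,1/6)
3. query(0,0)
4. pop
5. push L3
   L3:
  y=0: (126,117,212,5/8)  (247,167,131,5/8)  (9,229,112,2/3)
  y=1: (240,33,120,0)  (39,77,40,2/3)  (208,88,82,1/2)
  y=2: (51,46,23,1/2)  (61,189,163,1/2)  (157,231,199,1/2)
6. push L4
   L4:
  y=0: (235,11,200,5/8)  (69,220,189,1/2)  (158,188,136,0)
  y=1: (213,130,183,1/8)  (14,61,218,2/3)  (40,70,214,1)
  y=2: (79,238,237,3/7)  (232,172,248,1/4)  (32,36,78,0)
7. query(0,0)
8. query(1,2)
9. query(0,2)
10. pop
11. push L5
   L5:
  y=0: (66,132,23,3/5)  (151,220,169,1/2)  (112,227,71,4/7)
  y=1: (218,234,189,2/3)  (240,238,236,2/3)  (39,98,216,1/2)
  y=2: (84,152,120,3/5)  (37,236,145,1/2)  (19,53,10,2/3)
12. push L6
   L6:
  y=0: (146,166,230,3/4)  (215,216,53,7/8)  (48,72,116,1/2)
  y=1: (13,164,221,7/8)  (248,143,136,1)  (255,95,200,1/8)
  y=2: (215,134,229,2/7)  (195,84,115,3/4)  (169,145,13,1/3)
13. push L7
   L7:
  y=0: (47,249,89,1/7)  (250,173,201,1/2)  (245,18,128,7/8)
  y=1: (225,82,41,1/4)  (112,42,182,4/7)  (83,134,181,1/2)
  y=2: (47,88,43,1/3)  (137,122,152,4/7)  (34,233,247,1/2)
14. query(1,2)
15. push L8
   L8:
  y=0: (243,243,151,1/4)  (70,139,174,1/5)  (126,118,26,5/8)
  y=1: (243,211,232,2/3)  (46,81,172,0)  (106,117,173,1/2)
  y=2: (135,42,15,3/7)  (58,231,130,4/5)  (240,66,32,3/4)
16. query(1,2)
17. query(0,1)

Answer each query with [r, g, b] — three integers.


(0,0) stack=L1,L2; from [0,0,0]:
after L1 α=1/5: [94/5, 83/5, 131/5]
after L2 α=7/8: [6639/40, 1937/10, 2301/40]
= [166, 194, 58]

query (0,0) [L1,L3,L4] — begin 0,0,0
L1 α=1/5: [94/5, 83/5, 131/5]
L3 α=5/8: [429/5, 1587/20, 5693/40]
L4 α=5/8: [3581/20, 5861/160, 57079/320]
= [179, 37, 178]

at x=1,y=2 over L1,L3,L4:
+L1 (α=1/2) → [55, 129/2, 98]
+L3 (α=1/2) → [58, 507/4, 261/2]
+L4 (α=1/4) → [203/2, 2209/16, 1279/8]
→ [102, 138, 160]

query (0,2) [L1,L3,L4] — begin 0,0,0
L1 α=1/5: [133/5, 52/5, 229/5]
L3 α=1/2: [194/5, 141/5, 172/5]
L4 α=3/7: [1961/35, 4134/35, 4243/35]
→ [56, 118, 121]

at x=1,y=2 over L1,L3,L5,L6,L7:
after L1 α=1/2: [55, 129/2, 98]
after L3 α=1/2: [58, 507/4, 261/2]
after L5 α=1/2: [95/2, 1451/8, 551/4]
after L6 α=3/4: [1265/8, 3467/32, 1931/16]
after L7 α=4/7: [8179/56, 26017/224, 15521/112]
= [146, 116, 139]

query (1,2) [L1,L3,L5,L6,L7,L8] — begin 0,0,0
after L1 α=1/2: [55, 129/2, 98]
after L3 α=1/2: [58, 507/4, 261/2]
after L5 α=1/2: [95/2, 1451/8, 551/4]
after L6 α=3/4: [1265/8, 3467/32, 1931/16]
after L7 α=4/7: [8179/56, 26017/224, 15521/112]
after L8 α=4/5: [21171/280, 232993/1120, 73761/560]
→ [76, 208, 132]

query (0,1) [L1,L3,L5,L6,L7,L8] — begin 0,0,0
after L1 α=0: [0, 0, 0]
after L3 α=0: [0, 0, 0]
after L5 α=2/3: [436/3, 156, 126]
after L6 α=7/8: [709/24, 163, 1673/8]
after L7 α=1/4: [2509/32, 571/4, 5347/32]
after L8 α=2/3: [18061/96, 753/4, 20195/96]
= [188, 188, 210]


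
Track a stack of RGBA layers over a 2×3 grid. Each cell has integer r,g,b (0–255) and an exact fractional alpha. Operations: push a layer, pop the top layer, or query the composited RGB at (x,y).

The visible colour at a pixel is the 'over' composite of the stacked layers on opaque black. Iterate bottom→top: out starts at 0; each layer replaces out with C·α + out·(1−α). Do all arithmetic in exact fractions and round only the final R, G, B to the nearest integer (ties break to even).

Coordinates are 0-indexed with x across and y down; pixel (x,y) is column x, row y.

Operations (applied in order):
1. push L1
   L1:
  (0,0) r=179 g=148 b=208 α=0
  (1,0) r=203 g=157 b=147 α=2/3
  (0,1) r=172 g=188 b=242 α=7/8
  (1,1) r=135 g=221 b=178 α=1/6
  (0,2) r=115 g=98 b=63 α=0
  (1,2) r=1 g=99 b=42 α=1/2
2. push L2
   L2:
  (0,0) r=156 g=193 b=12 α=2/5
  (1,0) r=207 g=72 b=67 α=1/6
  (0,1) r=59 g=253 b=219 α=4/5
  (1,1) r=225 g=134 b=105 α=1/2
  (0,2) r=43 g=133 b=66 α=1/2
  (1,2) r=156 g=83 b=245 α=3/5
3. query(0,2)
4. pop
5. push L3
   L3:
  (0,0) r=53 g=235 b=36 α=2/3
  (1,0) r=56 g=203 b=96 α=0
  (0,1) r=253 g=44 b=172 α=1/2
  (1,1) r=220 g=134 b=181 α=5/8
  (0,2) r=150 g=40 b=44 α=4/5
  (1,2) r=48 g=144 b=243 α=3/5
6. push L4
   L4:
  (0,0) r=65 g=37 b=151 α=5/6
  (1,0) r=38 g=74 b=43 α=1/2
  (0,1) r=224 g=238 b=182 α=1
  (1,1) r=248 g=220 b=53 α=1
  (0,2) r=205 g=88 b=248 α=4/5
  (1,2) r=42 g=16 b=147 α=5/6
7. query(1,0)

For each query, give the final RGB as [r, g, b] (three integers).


at x=0,y=2 over L1,L2:
L1 α=0: [0, 0, 0]
L2 α=1/2: [43/2, 133/2, 33]
rounded: [22, 66, 33]

at x=1,y=0 over L1,L3,L4:
L1 α=2/3: [406/3, 314/3, 98]
L3 α=0: [406/3, 314/3, 98]
L4 α=1/2: [260/3, 268/3, 141/2]
→ [87, 89, 70]


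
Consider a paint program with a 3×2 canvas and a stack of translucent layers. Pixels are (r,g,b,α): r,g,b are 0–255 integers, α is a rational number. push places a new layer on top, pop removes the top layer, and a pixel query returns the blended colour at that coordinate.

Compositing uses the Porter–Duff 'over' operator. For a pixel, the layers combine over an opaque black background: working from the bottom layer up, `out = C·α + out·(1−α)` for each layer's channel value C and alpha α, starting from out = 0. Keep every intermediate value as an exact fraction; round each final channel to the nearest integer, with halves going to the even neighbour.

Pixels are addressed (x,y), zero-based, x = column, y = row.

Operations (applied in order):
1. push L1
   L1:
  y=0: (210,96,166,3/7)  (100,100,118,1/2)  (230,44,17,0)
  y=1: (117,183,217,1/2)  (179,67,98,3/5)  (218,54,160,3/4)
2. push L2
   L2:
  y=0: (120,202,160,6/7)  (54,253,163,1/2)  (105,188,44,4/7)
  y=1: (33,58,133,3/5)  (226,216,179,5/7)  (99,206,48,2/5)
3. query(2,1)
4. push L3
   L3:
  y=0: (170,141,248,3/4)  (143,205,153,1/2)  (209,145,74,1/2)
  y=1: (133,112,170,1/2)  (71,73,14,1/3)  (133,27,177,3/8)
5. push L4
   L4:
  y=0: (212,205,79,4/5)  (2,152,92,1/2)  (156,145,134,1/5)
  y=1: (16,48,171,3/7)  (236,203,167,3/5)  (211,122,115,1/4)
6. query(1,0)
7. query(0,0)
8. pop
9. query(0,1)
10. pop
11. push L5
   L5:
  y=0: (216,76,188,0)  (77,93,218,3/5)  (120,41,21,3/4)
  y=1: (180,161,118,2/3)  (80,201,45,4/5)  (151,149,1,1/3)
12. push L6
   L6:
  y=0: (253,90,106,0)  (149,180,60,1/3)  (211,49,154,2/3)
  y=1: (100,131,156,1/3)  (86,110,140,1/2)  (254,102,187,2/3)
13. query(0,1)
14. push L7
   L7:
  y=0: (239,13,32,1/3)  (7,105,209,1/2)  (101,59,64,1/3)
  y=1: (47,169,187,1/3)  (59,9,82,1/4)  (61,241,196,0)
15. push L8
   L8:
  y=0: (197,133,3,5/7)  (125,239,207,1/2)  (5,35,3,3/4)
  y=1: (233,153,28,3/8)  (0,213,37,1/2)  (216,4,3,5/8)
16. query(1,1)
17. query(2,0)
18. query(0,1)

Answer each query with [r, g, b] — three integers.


query (2,1) [L1,L2] — begin 0,0,0
after L1 α=3/4: [327/2, 81/2, 120]
after L2 α=2/5: [1377/10, 1067/10, 456/5]
= [138, 107, 91]

query (1,0) [L1,L2,L3,L4] — begin 0,0,0
after L1 α=1/2: [50, 50, 59]
after L2 α=1/2: [52, 303/2, 111]
after L3 α=1/2: [195/2, 713/4, 132]
after L4 α=1/2: [199/4, 1321/8, 112]
→ [50, 165, 112]

(0,0) stack=L1,L2,L3,L4; from [0,0,0]:
after L1 α=3/7: [90, 288/7, 498/7]
after L2 α=6/7: [810/7, 8772/49, 7218/49]
after L3 α=3/4: [1095/7, 29499/196, 21837/98]
after L4 α=4/5: [7031/35, 190219/980, 10561/98]
→ [201, 194, 108]

(0,1) stack=L1,L2,L3; from [0,0,0]:
after L1 α=1/2: [117/2, 183/2, 217/2]
after L2 α=3/5: [216/5, 357/5, 616/5]
after L3 α=1/2: [881/10, 917/10, 733/5]
= [88, 92, 147]

query (0,1) [L1,L2,L5,L6] — begin 0,0,0
after L1 α=1/2: [117/2, 183/2, 217/2]
after L2 α=3/5: [216/5, 357/5, 616/5]
after L5 α=2/3: [672/5, 1967/15, 1796/15]
after L6 α=1/3: [1844/15, 5899/45, 5932/45]
rounded: [123, 131, 132]

query (1,1) [L1,L2,L5,L6,L7,L8] — begin 0,0,0
L1 α=3/5: [537/5, 201/5, 294/5]
L2 α=5/7: [6724/35, 5802/35, 5063/35]
L5 α=4/5: [17924/175, 33942/175, 11363/175]
L6 α=1/2: [16487/175, 26596/175, 35863/350]
L7 α=1/4: [29893/350, 81363/700, 136289/1400]
L8 α=1/2: [29893/700, 230463/1400, 188089/2800]
→ [43, 165, 67]

at x=2,y=0 over L1,L2,L5,L6,L7,L8:
L1 α=0: [0, 0, 0]
L2 α=4/7: [60, 752/7, 176/7]
L5 α=3/4: [105, 1613/28, 617/28]
L6 α=2/3: [527/3, 4357/84, 9241/84]
L7 α=1/3: [1357/9, 6835/126, 11929/126]
L8 α=3/4: [373/9, 20065/504, 13063/504]
= [41, 40, 26]

(0,1) stack=L1,L2,L5,L6,L7,L8; from [0,0,0]:
+L1 (α=1/2) → [117/2, 183/2, 217/2]
+L2 (α=3/5) → [216/5, 357/5, 616/5]
+L5 (α=2/3) → [672/5, 1967/15, 1796/15]
+L6 (α=1/3) → [1844/15, 5899/45, 5932/45]
+L7 (α=1/3) → [4393/45, 19403/135, 20279/135]
+L8 (α=3/8) → [2671/18, 7949/54, 22547/216]
rounded: [148, 147, 104]


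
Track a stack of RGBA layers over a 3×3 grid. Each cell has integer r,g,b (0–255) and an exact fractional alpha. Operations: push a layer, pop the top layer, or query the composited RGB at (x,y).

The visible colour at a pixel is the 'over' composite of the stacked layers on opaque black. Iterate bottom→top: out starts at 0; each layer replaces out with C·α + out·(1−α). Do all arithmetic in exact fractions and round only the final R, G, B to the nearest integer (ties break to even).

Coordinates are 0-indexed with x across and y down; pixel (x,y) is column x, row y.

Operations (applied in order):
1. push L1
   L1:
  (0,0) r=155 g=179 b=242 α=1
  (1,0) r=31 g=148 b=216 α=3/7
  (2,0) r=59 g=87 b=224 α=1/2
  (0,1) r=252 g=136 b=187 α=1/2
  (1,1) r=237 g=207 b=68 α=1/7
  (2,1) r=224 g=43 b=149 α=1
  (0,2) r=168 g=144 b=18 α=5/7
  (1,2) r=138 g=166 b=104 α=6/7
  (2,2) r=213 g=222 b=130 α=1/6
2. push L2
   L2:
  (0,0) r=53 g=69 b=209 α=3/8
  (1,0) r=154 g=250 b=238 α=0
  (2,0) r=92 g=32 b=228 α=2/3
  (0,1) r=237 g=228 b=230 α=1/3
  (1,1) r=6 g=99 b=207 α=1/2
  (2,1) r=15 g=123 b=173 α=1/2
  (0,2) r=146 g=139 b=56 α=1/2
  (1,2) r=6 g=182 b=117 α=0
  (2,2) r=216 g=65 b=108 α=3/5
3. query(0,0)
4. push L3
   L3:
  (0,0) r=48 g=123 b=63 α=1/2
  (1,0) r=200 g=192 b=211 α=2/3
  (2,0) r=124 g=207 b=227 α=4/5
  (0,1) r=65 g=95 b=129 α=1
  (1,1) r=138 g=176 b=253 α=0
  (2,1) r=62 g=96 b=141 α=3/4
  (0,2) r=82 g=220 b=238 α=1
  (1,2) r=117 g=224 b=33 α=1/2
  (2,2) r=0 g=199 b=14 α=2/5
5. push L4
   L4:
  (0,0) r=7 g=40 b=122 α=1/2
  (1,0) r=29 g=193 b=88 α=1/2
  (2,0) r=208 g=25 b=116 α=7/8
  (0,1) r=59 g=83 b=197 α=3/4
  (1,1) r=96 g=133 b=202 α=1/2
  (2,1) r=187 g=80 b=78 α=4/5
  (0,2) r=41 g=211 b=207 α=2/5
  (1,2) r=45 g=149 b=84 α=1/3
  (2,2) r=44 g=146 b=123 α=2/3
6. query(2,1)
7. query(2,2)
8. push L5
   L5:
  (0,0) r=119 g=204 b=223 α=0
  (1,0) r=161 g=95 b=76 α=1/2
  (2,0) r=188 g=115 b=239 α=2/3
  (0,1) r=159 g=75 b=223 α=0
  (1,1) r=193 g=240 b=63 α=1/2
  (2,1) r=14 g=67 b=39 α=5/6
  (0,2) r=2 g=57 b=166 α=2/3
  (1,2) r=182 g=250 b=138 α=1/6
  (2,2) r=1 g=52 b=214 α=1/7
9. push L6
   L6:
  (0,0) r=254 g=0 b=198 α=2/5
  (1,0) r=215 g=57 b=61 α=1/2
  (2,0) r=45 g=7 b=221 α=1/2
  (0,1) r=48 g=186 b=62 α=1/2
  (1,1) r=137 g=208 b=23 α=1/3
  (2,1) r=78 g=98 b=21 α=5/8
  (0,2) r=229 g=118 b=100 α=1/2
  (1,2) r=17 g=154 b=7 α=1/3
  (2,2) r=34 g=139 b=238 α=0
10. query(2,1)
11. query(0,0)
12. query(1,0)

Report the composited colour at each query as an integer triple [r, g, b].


(0,0) stack=L1,L2; from [0,0,0]:
after L1 α=1: [155, 179, 242]
after L2 α=3/8: [467/4, 551/4, 1837/8]
→ [117, 138, 230]

(2,1) stack=L1,L2,L3,L4; from [0,0,0]:
after L1 α=1: [224, 43, 149]
after L2 α=1/2: [239/2, 83, 161]
after L3 α=3/4: [611/8, 371/4, 146]
after L4 α=4/5: [1319/8, 1651/20, 458/5]
rounded: [165, 83, 92]

query (2,2) [L1,L2,L3,L4] — begin 0,0,0
+L1 (α=1/6) → [71/2, 37, 65/3]
+L2 (α=3/5) → [719/5, 269/5, 1102/15]
+L3 (α=2/5) → [2157/25, 2797/25, 1242/25]
+L4 (α=2/3) → [4357/75, 10097/75, 2464/25]
= [58, 135, 99]

(2,1) stack=L1,L2,L3,L4,L5,L6; from [0,0,0]:
L1 α=1: [224, 43, 149]
L2 α=1/2: [239/2, 83, 161]
L3 α=3/4: [611/8, 371/4, 146]
L4 α=4/5: [1319/8, 1651/20, 458/5]
L5 α=5/6: [1879/48, 8351/120, 1433/30]
L6 α=5/8: [8119/128, 27951/320, 2483/80]
→ [63, 87, 31]

query (0,0) [L1,L2,L3,L4,L5,L6] — begin 0,0,0
L1 α=1: [155, 179, 242]
L2 α=3/8: [467/4, 551/4, 1837/8]
L3 α=1/2: [659/8, 1043/8, 2341/16]
L4 α=1/2: [715/16, 1363/16, 4293/32]
L5 α=0: [715/16, 1363/16, 4293/32]
L6 α=2/5: [10273/80, 4089/80, 25551/160]
= [128, 51, 160]

at x=1,y=0 over L1,L2,L3,L4,L5,L6:
+L1 (α=3/7) → [93/7, 444/7, 648/7]
+L2 (α=0) → [93/7, 444/7, 648/7]
+L3 (α=2/3) → [2893/21, 1044/7, 3602/21]
+L4 (α=1/2) → [1751/21, 2395/14, 2725/21]
+L5 (α=1/2) → [2566/21, 3725/28, 4321/42]
+L6 (α=1/2) → [7081/42, 5321/56, 6883/84]
→ [169, 95, 82]


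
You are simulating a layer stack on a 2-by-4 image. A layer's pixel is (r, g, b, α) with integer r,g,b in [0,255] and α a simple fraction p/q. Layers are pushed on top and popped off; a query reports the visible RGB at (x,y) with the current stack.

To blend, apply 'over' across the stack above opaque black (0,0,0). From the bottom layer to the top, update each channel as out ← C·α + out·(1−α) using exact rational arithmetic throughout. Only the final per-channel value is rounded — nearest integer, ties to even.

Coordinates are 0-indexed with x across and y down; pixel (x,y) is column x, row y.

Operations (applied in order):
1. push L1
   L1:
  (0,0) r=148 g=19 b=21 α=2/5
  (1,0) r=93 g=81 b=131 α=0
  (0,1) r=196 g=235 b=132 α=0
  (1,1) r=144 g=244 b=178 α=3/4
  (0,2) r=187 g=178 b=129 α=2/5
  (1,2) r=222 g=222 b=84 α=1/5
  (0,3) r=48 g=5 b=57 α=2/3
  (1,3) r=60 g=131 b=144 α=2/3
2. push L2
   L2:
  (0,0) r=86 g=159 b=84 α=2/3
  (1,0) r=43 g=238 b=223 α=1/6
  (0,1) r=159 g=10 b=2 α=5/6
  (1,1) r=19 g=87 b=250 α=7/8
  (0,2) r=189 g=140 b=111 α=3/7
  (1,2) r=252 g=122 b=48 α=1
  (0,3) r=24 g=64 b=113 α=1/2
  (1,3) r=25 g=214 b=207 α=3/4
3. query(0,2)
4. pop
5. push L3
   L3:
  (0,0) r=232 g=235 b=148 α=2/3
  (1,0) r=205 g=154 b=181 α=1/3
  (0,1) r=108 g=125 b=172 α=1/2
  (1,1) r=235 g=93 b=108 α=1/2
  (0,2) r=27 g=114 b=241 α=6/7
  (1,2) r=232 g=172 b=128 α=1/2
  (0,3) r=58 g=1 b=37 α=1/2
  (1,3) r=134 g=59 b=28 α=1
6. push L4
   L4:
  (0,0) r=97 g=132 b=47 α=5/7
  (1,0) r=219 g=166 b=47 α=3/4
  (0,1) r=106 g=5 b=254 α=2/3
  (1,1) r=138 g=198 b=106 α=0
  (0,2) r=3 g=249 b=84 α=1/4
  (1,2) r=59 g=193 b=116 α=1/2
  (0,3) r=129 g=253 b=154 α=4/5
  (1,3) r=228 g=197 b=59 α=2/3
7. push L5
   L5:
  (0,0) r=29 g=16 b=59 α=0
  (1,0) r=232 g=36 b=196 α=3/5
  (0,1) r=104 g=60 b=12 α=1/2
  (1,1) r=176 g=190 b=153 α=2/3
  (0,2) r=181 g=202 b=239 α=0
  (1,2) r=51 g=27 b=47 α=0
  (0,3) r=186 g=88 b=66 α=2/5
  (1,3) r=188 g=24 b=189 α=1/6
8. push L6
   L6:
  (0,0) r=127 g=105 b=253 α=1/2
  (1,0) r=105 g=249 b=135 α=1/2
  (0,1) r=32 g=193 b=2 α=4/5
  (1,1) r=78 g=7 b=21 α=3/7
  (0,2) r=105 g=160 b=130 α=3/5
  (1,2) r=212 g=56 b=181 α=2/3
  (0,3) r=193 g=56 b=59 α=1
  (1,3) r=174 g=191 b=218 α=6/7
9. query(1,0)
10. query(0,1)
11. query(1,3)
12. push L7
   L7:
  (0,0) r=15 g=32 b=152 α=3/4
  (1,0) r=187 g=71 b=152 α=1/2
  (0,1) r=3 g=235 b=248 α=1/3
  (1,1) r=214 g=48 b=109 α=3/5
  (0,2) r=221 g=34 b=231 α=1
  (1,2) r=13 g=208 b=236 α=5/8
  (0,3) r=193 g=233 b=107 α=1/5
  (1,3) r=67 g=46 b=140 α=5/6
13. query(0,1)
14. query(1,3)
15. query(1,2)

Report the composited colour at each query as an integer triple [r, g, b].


(0,2) stack=L1,L2; from [0,0,0]:
after L1 α=2/5: [374/5, 356/5, 258/5]
after L2 α=3/7: [4331/35, 3524/35, 2697/35]
rounded: [124, 101, 77]

query (1,0) [L1,L3,L4,L5,L6] — begin 0,0,0
+L1 (α=0) → [0, 0, 0]
+L3 (α=1/3) → [205/3, 154/3, 181/3]
+L4 (α=3/4) → [544/3, 412/3, 151/3]
+L5 (α=3/5) → [3176/15, 1148/15, 2066/15]
+L6 (α=1/2) → [4751/30, 4883/30, 4091/30]
= [158, 163, 136]

at x=0,y=1 over L1,L3,L4,L5,L6:
L1 α=0: [0, 0, 0]
L3 α=1/2: [54, 125/2, 86]
L4 α=2/3: [266/3, 145/6, 198]
L5 α=1/2: [289/3, 505/12, 105]
L6 α=4/5: [673/15, 9769/60, 113/5]
→ [45, 163, 23]

query (1,3) [L1,L3,L4,L5,L6] — begin 0,0,0
+L1 (α=2/3) → [40, 262/3, 96]
+L3 (α=1) → [134, 59, 28]
+L4 (α=2/3) → [590/3, 151, 146/3]
+L5 (α=1/6) → [1757/9, 779/6, 1297/18]
+L6 (α=6/7) → [11153/63, 7655/42, 24841/126]
rounded: [177, 182, 197]

query (0,1) [L1,L3,L4,L5,L6,L7] — begin 0,0,0
after L1 α=0: [0, 0, 0]
after L3 α=1/2: [54, 125/2, 86]
after L4 α=2/3: [266/3, 145/6, 198]
after L5 α=1/2: [289/3, 505/12, 105]
after L6 α=4/5: [673/15, 9769/60, 113/5]
after L7 α=1/3: [1391/45, 16819/90, 1466/15]
→ [31, 187, 98]

(1,3) stack=L1,L3,L4,L5,L6,L7; from [0,0,0]:
L1 α=2/3: [40, 262/3, 96]
L3 α=1: [134, 59, 28]
L4 α=2/3: [590/3, 151, 146/3]
L5 α=1/6: [1757/9, 779/6, 1297/18]
L6 α=6/7: [11153/63, 7655/42, 24841/126]
L7 α=5/6: [16129/189, 17315/252, 113041/756]
rounded: [85, 69, 150]

(1,2) stack=L1,L3,L4,L5,L6,L7; from [0,0,0]:
L1 α=1/5: [222/5, 222/5, 84/5]
L3 α=1/2: [691/5, 541/5, 362/5]
L4 α=1/2: [493/5, 753/5, 471/5]
L5 α=0: [493/5, 753/5, 471/5]
L6 α=2/3: [871/5, 1313/15, 2281/15]
L7 α=5/8: [1469/20, 6513/40, 8181/40]
rounded: [73, 163, 205]
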